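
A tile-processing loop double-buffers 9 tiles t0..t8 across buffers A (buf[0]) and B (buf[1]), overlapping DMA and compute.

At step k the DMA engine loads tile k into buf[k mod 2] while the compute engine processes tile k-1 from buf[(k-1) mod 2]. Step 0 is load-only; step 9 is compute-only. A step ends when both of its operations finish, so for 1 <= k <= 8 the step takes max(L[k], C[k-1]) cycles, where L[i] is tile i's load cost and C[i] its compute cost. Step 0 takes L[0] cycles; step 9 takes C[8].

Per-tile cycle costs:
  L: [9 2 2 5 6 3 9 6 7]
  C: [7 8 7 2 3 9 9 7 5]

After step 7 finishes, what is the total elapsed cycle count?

end_cycle[7] = 58

[0] DMA t0→A (9c) ∥ CU idle ⇒ 9c, clock 9
[1] DMA t1→B (2c) ∥ CU A:t0 (7c) ⇒ 7c, clock 16
[2] DMA t2→A (2c) ∥ CU B:t1 (8c) ⇒ 8c, clock 24
[3] DMA t3→B (5c) ∥ CU A:t2 (7c) ⇒ 7c, clock 31
[4] DMA t4→A (6c) ∥ CU B:t3 (2c) ⇒ 6c, clock 37
[5] DMA t5→B (3c) ∥ CU A:t4 (3c) ⇒ 3c, clock 40
[6] DMA t6→A (9c) ∥ CU B:t5 (9c) ⇒ 9c, clock 49
[7] DMA t7→B (6c) ∥ CU A:t6 (9c) ⇒ 9c, clock 58
[8] DMA t8→A (7c) ∥ CU B:t7 (7c) ⇒ 7c, clock 65
[9] DMA idle ∥ CU A:t8 (5c) ⇒ 5c, clock 70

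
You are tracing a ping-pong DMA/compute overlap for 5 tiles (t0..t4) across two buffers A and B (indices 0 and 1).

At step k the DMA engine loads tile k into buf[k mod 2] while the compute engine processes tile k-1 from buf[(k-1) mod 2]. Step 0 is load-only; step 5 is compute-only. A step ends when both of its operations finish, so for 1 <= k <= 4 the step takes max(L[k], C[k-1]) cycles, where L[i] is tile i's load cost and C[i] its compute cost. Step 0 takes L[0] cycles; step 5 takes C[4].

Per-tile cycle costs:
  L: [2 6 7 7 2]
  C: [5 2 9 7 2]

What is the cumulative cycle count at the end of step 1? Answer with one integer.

  0. 2=2c; end=2; A:t0 B:-
  1. max(6,5)=6c; end=8; A:t0 B:t1
  2. max(7,2)=7c; end=15; A:t2 B:t1
  3. max(7,9)=9c; end=24; A:t2 B:t3
  4. max(2,7)=7c; end=31; A:t4 B:t3
  5. 2=2c; end=33; A:t4 B:t3

end_cycle[1] = 8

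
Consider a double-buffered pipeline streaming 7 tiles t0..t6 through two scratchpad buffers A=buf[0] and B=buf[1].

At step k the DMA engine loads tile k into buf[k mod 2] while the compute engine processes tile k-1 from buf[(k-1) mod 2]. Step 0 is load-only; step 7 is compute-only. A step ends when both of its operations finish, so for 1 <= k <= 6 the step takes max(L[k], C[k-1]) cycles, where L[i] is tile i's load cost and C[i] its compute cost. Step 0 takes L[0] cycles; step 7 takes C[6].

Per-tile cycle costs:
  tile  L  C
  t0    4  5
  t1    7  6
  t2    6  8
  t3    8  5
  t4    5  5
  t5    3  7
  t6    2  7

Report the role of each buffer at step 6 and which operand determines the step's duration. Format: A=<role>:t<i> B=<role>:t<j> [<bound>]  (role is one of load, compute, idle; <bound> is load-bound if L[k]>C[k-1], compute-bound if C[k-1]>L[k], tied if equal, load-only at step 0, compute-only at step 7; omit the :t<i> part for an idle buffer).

step 6: A=load:t6 B=compute:t5 [compute-bound]

k=0 load=t0/4c comp=- wait=4 total=4
k=1 load=t1/7c comp=t0/5c wait=7 total=11
k=2 load=t2/6c comp=t1/6c wait=6 total=17
k=3 load=t3/8c comp=t2/8c wait=8 total=25
k=4 load=t4/5c comp=t3/5c wait=5 total=30
k=5 load=t5/3c comp=t4/5c wait=5 total=35
k=6 load=t6/2c comp=t5/7c wait=7 total=42
k=7 load=- comp=t6/7c wait=7 total=49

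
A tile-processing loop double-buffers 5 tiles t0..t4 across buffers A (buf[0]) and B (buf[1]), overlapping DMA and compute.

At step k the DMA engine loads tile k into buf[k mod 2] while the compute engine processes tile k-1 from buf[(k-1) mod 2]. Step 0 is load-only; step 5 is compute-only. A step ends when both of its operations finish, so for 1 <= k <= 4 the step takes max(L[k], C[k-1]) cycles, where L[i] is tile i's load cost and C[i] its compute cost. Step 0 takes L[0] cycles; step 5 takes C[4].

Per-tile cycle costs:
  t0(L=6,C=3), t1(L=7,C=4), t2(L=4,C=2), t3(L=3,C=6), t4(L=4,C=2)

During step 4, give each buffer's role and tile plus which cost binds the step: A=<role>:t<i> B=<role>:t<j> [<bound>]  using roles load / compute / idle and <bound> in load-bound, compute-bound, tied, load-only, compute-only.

step 4: A=load:t4 B=compute:t3 [compute-bound]

[0] DMA t0→A (6c) ∥ CU idle ⇒ 6c, clock 6
[1] DMA t1→B (7c) ∥ CU A:t0 (3c) ⇒ 7c, clock 13
[2] DMA t2→A (4c) ∥ CU B:t1 (4c) ⇒ 4c, clock 17
[3] DMA t3→B (3c) ∥ CU A:t2 (2c) ⇒ 3c, clock 20
[4] DMA t4→A (4c) ∥ CU B:t3 (6c) ⇒ 6c, clock 26
[5] DMA idle ∥ CU A:t4 (2c) ⇒ 2c, clock 28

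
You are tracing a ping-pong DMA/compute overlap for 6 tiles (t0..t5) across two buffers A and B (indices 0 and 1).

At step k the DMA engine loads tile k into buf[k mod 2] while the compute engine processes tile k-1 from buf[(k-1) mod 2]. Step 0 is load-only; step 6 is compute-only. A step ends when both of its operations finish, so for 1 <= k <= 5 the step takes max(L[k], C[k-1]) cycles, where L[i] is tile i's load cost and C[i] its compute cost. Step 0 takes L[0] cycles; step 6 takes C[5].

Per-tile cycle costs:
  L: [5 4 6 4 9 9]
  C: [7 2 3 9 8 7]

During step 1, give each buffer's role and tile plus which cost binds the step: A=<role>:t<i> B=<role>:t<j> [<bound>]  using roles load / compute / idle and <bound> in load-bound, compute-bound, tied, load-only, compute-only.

  0. 5=5c; end=5; A:t0 B:-
  1. max(4,7)=7c; end=12; A:t0 B:t1
  2. max(6,2)=6c; end=18; A:t2 B:t1
  3. max(4,3)=4c; end=22; A:t2 B:t3
  4. max(9,9)=9c; end=31; A:t4 B:t3
  5. max(9,8)=9c; end=40; A:t4 B:t5
  6. 7=7c; end=47; A:t4 B:t5

step 1: A=compute:t0 B=load:t1 [compute-bound]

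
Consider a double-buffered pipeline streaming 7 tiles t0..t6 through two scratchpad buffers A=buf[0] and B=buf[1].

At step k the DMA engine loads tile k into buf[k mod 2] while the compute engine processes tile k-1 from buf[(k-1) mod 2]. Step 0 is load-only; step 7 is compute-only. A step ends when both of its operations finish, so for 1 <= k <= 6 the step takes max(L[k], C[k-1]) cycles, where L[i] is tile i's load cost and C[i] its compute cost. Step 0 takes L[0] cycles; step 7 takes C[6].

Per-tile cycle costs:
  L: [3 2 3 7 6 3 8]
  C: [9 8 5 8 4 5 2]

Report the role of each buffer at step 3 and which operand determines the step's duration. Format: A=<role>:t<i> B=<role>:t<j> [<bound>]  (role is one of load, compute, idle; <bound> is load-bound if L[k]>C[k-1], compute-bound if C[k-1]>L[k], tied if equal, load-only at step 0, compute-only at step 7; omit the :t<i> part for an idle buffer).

k=0 load=t0/3c comp=- wait=3 total=3
k=1 load=t1/2c comp=t0/9c wait=9 total=12
k=2 load=t2/3c comp=t1/8c wait=8 total=20
k=3 load=t3/7c comp=t2/5c wait=7 total=27
k=4 load=t4/6c comp=t3/8c wait=8 total=35
k=5 load=t5/3c comp=t4/4c wait=4 total=39
k=6 load=t6/8c comp=t5/5c wait=8 total=47
k=7 load=- comp=t6/2c wait=2 total=49

step 3: A=compute:t2 B=load:t3 [load-bound]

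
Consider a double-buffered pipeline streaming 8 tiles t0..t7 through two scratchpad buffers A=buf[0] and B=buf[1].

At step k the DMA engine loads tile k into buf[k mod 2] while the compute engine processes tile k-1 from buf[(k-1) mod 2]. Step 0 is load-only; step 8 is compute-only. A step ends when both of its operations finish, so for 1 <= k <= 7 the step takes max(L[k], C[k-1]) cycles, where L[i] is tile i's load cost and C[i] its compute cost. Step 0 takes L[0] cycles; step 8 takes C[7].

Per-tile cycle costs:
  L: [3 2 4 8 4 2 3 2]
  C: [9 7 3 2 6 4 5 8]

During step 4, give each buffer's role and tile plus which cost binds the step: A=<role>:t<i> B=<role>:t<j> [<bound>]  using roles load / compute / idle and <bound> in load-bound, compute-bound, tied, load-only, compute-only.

step 0: L[0]=3 → dur=3, Σ=3 | A=load:t0 B=idle [load-only]
step 1: L[1]=2 C[0]=9 → dur=9, Σ=12 | A=compute:t0 B=load:t1 [compute-bound]
step 2: L[2]=4 C[1]=7 → dur=7, Σ=19 | A=load:t2 B=compute:t1 [compute-bound]
step 3: L[3]=8 C[2]=3 → dur=8, Σ=27 | A=compute:t2 B=load:t3 [load-bound]
step 4: L[4]=4 C[3]=2 → dur=4, Σ=31 | A=load:t4 B=compute:t3 [load-bound]
step 5: L[5]=2 C[4]=6 → dur=6, Σ=37 | A=compute:t4 B=load:t5 [compute-bound]
step 6: L[6]=3 C[5]=4 → dur=4, Σ=41 | A=load:t6 B=compute:t5 [compute-bound]
step 7: L[7]=2 C[6]=5 → dur=5, Σ=46 | A=compute:t6 B=load:t7 [compute-bound]
step 8: C[7]=8 → dur=8, Σ=54 | A=idle B=compute:t7 [compute-only]

step 4: A=load:t4 B=compute:t3 [load-bound]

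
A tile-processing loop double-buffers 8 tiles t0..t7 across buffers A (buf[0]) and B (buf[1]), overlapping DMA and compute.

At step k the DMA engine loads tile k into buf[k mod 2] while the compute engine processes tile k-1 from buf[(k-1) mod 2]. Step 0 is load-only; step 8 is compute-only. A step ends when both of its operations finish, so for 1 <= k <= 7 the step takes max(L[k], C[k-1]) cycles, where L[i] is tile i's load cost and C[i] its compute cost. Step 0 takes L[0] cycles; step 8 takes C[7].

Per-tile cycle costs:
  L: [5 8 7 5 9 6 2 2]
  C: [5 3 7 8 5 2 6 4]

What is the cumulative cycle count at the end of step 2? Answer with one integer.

end_cycle[2] = 20

[0] DMA t0→A (5c) ∥ CU idle ⇒ 5c, clock 5
[1] DMA t1→B (8c) ∥ CU A:t0 (5c) ⇒ 8c, clock 13
[2] DMA t2→A (7c) ∥ CU B:t1 (3c) ⇒ 7c, clock 20
[3] DMA t3→B (5c) ∥ CU A:t2 (7c) ⇒ 7c, clock 27
[4] DMA t4→A (9c) ∥ CU B:t3 (8c) ⇒ 9c, clock 36
[5] DMA t5→B (6c) ∥ CU A:t4 (5c) ⇒ 6c, clock 42
[6] DMA t6→A (2c) ∥ CU B:t5 (2c) ⇒ 2c, clock 44
[7] DMA t7→B (2c) ∥ CU A:t6 (6c) ⇒ 6c, clock 50
[8] DMA idle ∥ CU B:t7 (4c) ⇒ 4c, clock 54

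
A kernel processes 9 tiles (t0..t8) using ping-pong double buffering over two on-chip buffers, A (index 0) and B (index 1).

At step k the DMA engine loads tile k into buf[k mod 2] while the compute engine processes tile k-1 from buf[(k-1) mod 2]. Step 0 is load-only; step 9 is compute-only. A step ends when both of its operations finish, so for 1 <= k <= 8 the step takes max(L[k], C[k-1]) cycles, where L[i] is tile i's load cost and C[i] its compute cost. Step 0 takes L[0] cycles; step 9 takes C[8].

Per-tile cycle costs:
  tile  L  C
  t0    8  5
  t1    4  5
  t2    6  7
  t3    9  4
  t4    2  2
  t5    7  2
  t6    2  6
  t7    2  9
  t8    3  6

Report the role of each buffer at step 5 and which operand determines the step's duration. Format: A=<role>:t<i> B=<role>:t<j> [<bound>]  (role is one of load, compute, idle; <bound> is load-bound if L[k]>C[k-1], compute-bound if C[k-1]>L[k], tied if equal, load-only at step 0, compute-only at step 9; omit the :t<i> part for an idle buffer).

  0. 8=8c; end=8; A:t0 B:-
  1. max(4,5)=5c; end=13; A:t0 B:t1
  2. max(6,5)=6c; end=19; A:t2 B:t1
  3. max(9,7)=9c; end=28; A:t2 B:t3
  4. max(2,4)=4c; end=32; A:t4 B:t3
  5. max(7,2)=7c; end=39; A:t4 B:t5
  6. max(2,2)=2c; end=41; A:t6 B:t5
  7. max(2,6)=6c; end=47; A:t6 B:t7
  8. max(3,9)=9c; end=56; A:t8 B:t7
  9. 6=6c; end=62; A:t8 B:t7

step 5: A=compute:t4 B=load:t5 [load-bound]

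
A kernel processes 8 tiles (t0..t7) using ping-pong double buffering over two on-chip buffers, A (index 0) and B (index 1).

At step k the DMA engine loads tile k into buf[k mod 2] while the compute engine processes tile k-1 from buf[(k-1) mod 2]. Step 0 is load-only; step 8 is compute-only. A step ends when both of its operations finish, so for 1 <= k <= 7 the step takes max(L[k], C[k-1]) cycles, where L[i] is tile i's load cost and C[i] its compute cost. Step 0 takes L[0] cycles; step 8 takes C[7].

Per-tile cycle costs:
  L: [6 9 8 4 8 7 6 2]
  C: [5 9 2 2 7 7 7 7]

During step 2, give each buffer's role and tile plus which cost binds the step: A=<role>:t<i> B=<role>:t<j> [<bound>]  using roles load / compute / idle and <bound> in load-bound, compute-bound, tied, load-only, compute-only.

step 0: L[0]=6 → dur=6, Σ=6 | A=load:t0 B=idle [load-only]
step 1: L[1]=9 C[0]=5 → dur=9, Σ=15 | A=compute:t0 B=load:t1 [load-bound]
step 2: L[2]=8 C[1]=9 → dur=9, Σ=24 | A=load:t2 B=compute:t1 [compute-bound]
step 3: L[3]=4 C[2]=2 → dur=4, Σ=28 | A=compute:t2 B=load:t3 [load-bound]
step 4: L[4]=8 C[3]=2 → dur=8, Σ=36 | A=load:t4 B=compute:t3 [load-bound]
step 5: L[5]=7 C[4]=7 → dur=7, Σ=43 | A=compute:t4 B=load:t5 [tied]
step 6: L[6]=6 C[5]=7 → dur=7, Σ=50 | A=load:t6 B=compute:t5 [compute-bound]
step 7: L[7]=2 C[6]=7 → dur=7, Σ=57 | A=compute:t6 B=load:t7 [compute-bound]
step 8: C[7]=7 → dur=7, Σ=64 | A=idle B=compute:t7 [compute-only]

step 2: A=load:t2 B=compute:t1 [compute-bound]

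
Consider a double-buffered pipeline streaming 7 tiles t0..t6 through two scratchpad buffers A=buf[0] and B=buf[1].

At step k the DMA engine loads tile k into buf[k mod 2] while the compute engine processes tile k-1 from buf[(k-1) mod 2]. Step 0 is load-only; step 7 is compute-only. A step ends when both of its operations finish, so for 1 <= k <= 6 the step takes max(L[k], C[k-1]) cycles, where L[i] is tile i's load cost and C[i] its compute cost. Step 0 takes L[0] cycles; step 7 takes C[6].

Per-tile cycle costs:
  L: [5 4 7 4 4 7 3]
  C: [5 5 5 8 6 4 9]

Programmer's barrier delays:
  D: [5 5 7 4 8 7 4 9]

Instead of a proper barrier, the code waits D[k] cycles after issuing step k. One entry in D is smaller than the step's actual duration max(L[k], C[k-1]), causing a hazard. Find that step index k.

step 0: need L[0]=5 = 5; D[0]=5 ok
step 1: need max(L[1]=4,C[0]=5) = 5; D[1]=5 ok
step 2: need max(L[2]=7,C[1]=5) = 7; D[2]=7 ok
step 3: need max(L[3]=4,C[2]=5) = 5; D[3]=4 SHORT
step 4: need max(L[4]=4,C[3]=8) = 8; D[4]=8 ok
step 5: need max(L[5]=7,C[4]=6) = 7; D[5]=7 ok
step 6: need max(L[6]=3,C[5]=4) = 4; D[6]=4 ok
step 7: need C[6]=9 = 9; D[7]=9 ok

hazard at step 3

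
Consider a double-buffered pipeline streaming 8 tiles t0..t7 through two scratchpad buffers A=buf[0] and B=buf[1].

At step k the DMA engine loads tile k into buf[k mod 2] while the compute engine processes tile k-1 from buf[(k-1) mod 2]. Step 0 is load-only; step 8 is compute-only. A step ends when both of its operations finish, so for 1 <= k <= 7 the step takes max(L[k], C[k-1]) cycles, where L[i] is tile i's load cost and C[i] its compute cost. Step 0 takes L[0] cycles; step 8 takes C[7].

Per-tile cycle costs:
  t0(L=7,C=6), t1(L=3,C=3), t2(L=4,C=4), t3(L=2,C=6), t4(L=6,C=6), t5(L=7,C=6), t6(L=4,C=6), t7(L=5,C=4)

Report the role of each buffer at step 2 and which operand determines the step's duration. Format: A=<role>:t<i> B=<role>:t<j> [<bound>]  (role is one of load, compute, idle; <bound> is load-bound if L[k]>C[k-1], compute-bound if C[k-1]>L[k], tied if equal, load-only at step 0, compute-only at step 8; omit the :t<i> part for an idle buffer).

[0] DMA t0→A (7c) ∥ CU idle ⇒ 7c, clock 7
[1] DMA t1→B (3c) ∥ CU A:t0 (6c) ⇒ 6c, clock 13
[2] DMA t2→A (4c) ∥ CU B:t1 (3c) ⇒ 4c, clock 17
[3] DMA t3→B (2c) ∥ CU A:t2 (4c) ⇒ 4c, clock 21
[4] DMA t4→A (6c) ∥ CU B:t3 (6c) ⇒ 6c, clock 27
[5] DMA t5→B (7c) ∥ CU A:t4 (6c) ⇒ 7c, clock 34
[6] DMA t6→A (4c) ∥ CU B:t5 (6c) ⇒ 6c, clock 40
[7] DMA t7→B (5c) ∥ CU A:t6 (6c) ⇒ 6c, clock 46
[8] DMA idle ∥ CU B:t7 (4c) ⇒ 4c, clock 50

step 2: A=load:t2 B=compute:t1 [load-bound]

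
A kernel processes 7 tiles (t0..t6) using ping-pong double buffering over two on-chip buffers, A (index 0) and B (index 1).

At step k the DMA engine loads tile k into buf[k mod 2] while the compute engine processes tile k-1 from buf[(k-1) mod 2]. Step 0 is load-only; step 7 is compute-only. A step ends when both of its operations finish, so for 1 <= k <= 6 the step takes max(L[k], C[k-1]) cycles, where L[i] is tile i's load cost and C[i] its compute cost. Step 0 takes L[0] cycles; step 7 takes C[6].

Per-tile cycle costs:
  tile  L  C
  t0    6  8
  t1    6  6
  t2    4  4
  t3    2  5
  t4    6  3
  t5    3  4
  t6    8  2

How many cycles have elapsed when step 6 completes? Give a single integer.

[0] DMA t0→A (6c) ∥ CU idle ⇒ 6c, clock 6
[1] DMA t1→B (6c) ∥ CU A:t0 (8c) ⇒ 8c, clock 14
[2] DMA t2→A (4c) ∥ CU B:t1 (6c) ⇒ 6c, clock 20
[3] DMA t3→B (2c) ∥ CU A:t2 (4c) ⇒ 4c, clock 24
[4] DMA t4→A (6c) ∥ CU B:t3 (5c) ⇒ 6c, clock 30
[5] DMA t5→B (3c) ∥ CU A:t4 (3c) ⇒ 3c, clock 33
[6] DMA t6→A (8c) ∥ CU B:t5 (4c) ⇒ 8c, clock 41
[7] DMA idle ∥ CU A:t6 (2c) ⇒ 2c, clock 43

end_cycle[6] = 41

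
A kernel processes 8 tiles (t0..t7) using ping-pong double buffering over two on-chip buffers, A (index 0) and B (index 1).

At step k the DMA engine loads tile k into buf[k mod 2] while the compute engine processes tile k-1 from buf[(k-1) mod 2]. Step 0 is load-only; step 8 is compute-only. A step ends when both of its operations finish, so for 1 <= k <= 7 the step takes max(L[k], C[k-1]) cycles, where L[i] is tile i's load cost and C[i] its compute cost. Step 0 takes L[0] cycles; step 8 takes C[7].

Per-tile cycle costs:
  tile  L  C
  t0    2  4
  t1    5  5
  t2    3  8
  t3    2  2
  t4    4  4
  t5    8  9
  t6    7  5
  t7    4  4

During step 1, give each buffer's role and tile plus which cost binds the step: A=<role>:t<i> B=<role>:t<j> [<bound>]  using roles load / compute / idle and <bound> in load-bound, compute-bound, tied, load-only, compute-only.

step 1: A=compute:t0 B=load:t1 [load-bound]

step 0: L[0]=2 → dur=2, Σ=2 | A=load:t0 B=idle [load-only]
step 1: L[1]=5 C[0]=4 → dur=5, Σ=7 | A=compute:t0 B=load:t1 [load-bound]
step 2: L[2]=3 C[1]=5 → dur=5, Σ=12 | A=load:t2 B=compute:t1 [compute-bound]
step 3: L[3]=2 C[2]=8 → dur=8, Σ=20 | A=compute:t2 B=load:t3 [compute-bound]
step 4: L[4]=4 C[3]=2 → dur=4, Σ=24 | A=load:t4 B=compute:t3 [load-bound]
step 5: L[5]=8 C[4]=4 → dur=8, Σ=32 | A=compute:t4 B=load:t5 [load-bound]
step 6: L[6]=7 C[5]=9 → dur=9, Σ=41 | A=load:t6 B=compute:t5 [compute-bound]
step 7: L[7]=4 C[6]=5 → dur=5, Σ=46 | A=compute:t6 B=load:t7 [compute-bound]
step 8: C[7]=4 → dur=4, Σ=50 | A=idle B=compute:t7 [compute-only]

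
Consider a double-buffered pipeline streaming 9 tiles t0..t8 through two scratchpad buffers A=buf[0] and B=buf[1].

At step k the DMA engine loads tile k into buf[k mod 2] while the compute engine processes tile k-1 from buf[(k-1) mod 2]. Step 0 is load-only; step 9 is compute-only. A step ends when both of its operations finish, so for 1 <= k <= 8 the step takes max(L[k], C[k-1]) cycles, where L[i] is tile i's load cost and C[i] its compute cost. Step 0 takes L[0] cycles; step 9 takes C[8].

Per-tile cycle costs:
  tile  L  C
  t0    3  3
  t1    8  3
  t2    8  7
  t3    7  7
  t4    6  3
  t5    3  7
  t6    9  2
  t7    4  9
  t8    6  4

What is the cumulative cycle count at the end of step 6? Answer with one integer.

end_cycle[6] = 45

[0] DMA t0→A (3c) ∥ CU idle ⇒ 3c, clock 3
[1] DMA t1→B (8c) ∥ CU A:t0 (3c) ⇒ 8c, clock 11
[2] DMA t2→A (8c) ∥ CU B:t1 (3c) ⇒ 8c, clock 19
[3] DMA t3→B (7c) ∥ CU A:t2 (7c) ⇒ 7c, clock 26
[4] DMA t4→A (6c) ∥ CU B:t3 (7c) ⇒ 7c, clock 33
[5] DMA t5→B (3c) ∥ CU A:t4 (3c) ⇒ 3c, clock 36
[6] DMA t6→A (9c) ∥ CU B:t5 (7c) ⇒ 9c, clock 45
[7] DMA t7→B (4c) ∥ CU A:t6 (2c) ⇒ 4c, clock 49
[8] DMA t8→A (6c) ∥ CU B:t7 (9c) ⇒ 9c, clock 58
[9] DMA idle ∥ CU A:t8 (4c) ⇒ 4c, clock 62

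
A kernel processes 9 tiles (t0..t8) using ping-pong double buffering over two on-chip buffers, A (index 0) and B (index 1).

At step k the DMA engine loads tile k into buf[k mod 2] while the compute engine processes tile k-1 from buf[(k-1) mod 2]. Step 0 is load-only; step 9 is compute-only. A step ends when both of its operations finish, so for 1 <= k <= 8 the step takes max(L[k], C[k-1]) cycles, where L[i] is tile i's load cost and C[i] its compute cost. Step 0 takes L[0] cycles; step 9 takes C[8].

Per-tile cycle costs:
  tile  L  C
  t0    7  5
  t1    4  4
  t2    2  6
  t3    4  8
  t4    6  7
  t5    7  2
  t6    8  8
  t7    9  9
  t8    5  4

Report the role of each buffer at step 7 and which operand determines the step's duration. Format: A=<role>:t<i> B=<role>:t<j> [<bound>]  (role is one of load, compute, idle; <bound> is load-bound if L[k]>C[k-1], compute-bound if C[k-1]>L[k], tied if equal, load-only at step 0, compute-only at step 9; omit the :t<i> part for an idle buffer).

k=0 load=t0/7c comp=- wait=7 total=7
k=1 load=t1/4c comp=t0/5c wait=5 total=12
k=2 load=t2/2c comp=t1/4c wait=4 total=16
k=3 load=t3/4c comp=t2/6c wait=6 total=22
k=4 load=t4/6c comp=t3/8c wait=8 total=30
k=5 load=t5/7c comp=t4/7c wait=7 total=37
k=6 load=t6/8c comp=t5/2c wait=8 total=45
k=7 load=t7/9c comp=t6/8c wait=9 total=54
k=8 load=t8/5c comp=t7/9c wait=9 total=63
k=9 load=- comp=t8/4c wait=4 total=67

step 7: A=compute:t6 B=load:t7 [load-bound]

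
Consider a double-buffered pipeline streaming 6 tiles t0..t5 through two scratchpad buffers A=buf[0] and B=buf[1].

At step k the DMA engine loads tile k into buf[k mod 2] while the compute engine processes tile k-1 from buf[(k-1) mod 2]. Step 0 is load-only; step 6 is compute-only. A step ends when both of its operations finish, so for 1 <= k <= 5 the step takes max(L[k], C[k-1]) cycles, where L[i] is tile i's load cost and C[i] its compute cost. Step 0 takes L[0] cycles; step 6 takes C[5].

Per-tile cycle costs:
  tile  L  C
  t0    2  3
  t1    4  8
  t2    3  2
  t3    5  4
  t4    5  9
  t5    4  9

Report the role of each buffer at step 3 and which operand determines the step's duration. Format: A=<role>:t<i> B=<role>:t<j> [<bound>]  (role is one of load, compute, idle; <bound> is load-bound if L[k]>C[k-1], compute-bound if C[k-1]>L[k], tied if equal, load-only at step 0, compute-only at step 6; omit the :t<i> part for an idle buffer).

  0. 2=2c; end=2; A:t0 B:-
  1. max(4,3)=4c; end=6; A:t0 B:t1
  2. max(3,8)=8c; end=14; A:t2 B:t1
  3. max(5,2)=5c; end=19; A:t2 B:t3
  4. max(5,4)=5c; end=24; A:t4 B:t3
  5. max(4,9)=9c; end=33; A:t4 B:t5
  6. 9=9c; end=42; A:t4 B:t5

step 3: A=compute:t2 B=load:t3 [load-bound]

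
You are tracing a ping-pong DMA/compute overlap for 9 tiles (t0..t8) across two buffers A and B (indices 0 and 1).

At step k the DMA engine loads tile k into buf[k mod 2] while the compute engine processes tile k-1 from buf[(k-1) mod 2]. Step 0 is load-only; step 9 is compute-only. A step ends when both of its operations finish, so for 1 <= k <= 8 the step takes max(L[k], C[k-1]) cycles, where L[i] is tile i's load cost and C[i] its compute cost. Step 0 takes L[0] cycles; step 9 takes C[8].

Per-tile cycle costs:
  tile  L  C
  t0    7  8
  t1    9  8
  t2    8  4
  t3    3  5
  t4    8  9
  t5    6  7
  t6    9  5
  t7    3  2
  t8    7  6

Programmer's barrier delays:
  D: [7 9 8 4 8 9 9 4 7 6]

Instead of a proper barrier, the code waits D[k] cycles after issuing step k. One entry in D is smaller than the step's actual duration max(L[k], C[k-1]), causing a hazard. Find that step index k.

[0] required=L[0]=7=7 vs D=7 ok
[1] required=max(L[1]=9,C[0]=8)=9 vs D=9 ok
[2] required=max(L[2]=8,C[1]=8)=8 vs D=8 ok
[3] required=max(L[3]=3,C[2]=4)=4 vs D=4 ok
[4] required=max(L[4]=8,C[3]=5)=8 vs D=8 ok
[5] required=max(L[5]=6,C[4]=9)=9 vs D=9 ok
[6] required=max(L[6]=9,C[5]=7)=9 vs D=9 ok
[7] required=max(L[7]=3,C[6]=5)=5 vs D=4 SHORT
[8] required=max(L[8]=7,C[7]=2)=7 vs D=7 ok
[9] required=C[8]=6=6 vs D=6 ok

hazard at step 7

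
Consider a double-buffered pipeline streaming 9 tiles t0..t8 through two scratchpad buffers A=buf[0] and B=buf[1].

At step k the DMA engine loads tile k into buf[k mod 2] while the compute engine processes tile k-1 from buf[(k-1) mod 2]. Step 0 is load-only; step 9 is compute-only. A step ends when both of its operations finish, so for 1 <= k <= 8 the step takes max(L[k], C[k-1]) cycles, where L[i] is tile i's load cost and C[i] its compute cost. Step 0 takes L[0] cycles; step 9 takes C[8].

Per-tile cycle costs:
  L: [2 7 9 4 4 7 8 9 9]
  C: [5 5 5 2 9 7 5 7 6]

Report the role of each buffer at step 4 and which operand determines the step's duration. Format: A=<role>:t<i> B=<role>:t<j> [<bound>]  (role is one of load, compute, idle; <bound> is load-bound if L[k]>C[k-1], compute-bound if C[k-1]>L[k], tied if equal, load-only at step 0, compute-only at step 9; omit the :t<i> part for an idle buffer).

step 0: L[0]=2 → dur=2, Σ=2 | A=load:t0 B=idle [load-only]
step 1: L[1]=7 C[0]=5 → dur=7, Σ=9 | A=compute:t0 B=load:t1 [load-bound]
step 2: L[2]=9 C[1]=5 → dur=9, Σ=18 | A=load:t2 B=compute:t1 [load-bound]
step 3: L[3]=4 C[2]=5 → dur=5, Σ=23 | A=compute:t2 B=load:t3 [compute-bound]
step 4: L[4]=4 C[3]=2 → dur=4, Σ=27 | A=load:t4 B=compute:t3 [load-bound]
step 5: L[5]=7 C[4]=9 → dur=9, Σ=36 | A=compute:t4 B=load:t5 [compute-bound]
step 6: L[6]=8 C[5]=7 → dur=8, Σ=44 | A=load:t6 B=compute:t5 [load-bound]
step 7: L[7]=9 C[6]=5 → dur=9, Σ=53 | A=compute:t6 B=load:t7 [load-bound]
step 8: L[8]=9 C[7]=7 → dur=9, Σ=62 | A=load:t8 B=compute:t7 [load-bound]
step 9: C[8]=6 → dur=6, Σ=68 | A=compute:t8 B=idle [compute-only]

step 4: A=load:t4 B=compute:t3 [load-bound]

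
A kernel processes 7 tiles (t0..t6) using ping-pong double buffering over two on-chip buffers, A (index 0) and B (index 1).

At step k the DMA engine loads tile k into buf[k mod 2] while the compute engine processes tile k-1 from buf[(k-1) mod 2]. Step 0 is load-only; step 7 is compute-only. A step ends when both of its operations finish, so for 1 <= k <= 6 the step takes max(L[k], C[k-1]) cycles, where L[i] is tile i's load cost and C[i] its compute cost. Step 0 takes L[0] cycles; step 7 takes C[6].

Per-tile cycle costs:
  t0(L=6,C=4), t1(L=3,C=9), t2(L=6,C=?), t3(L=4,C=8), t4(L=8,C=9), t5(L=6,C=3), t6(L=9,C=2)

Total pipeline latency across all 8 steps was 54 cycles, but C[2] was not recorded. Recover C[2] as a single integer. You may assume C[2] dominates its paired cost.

step 0 = dur = L[0]=6 = 6
step 1 = dur = max(L[1]=3, C[0]=4) = 4
step 2 = dur = max(L[2]=6, C[1]=9) = 9
step 3 = dur = max(L[3]=4, C[2]=?) = C[2]  (unknown; binding)
step 4 = dur = max(L[4]=8, C[3]=8) = 8
step 5 = dur = max(L[5]=6, C[4]=9) = 9
step 6 = dur = max(L[6]=9, C[5]=3) = 9
step 7 = dur = C[6]=2 = 2
sum of known step durations = 47
dur[3] = total - known = 54 - 47 = 7
C[2] is the binding max in step 3, so C[2] = dur[3] = 7

C[2] = 7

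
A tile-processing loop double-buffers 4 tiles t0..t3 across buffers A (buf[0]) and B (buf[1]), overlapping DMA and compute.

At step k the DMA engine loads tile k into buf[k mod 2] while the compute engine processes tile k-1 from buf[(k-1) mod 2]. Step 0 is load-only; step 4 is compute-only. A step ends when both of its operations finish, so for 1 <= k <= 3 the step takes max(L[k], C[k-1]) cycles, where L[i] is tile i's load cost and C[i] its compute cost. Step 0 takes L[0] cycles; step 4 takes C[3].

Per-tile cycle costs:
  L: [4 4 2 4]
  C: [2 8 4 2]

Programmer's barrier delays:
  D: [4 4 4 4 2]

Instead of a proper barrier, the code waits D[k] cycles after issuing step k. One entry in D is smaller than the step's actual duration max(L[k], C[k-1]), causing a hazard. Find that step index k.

hazard at step 2

k=0 barrier L[0]=4→4c, D[0]=4 ok
k=1 barrier max(L[1]=4,C[0]=2)→4c, D[1]=4 ok
k=2 barrier max(L[2]=2,C[1]=8)→8c, D[2]=4 SHORT
k=3 barrier max(L[3]=4,C[2]=4)→4c, D[3]=4 ok
k=4 barrier C[3]=2→2c, D[4]=2 ok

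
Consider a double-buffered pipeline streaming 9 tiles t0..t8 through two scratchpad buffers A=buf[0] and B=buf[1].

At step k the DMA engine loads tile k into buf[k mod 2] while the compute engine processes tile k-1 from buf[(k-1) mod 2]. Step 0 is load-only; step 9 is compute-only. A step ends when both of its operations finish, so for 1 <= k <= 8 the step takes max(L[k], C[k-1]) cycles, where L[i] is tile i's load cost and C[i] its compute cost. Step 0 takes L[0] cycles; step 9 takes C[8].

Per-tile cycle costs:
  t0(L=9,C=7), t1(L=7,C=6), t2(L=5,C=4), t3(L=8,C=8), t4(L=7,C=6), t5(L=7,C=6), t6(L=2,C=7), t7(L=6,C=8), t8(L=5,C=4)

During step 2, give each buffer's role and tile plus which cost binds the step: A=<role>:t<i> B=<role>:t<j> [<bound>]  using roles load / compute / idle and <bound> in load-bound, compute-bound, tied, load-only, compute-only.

step 0: L[0]=9 → dur=9, Σ=9 | A=load:t0 B=idle [load-only]
step 1: L[1]=7 C[0]=7 → dur=7, Σ=16 | A=compute:t0 B=load:t1 [tied]
step 2: L[2]=5 C[1]=6 → dur=6, Σ=22 | A=load:t2 B=compute:t1 [compute-bound]
step 3: L[3]=8 C[2]=4 → dur=8, Σ=30 | A=compute:t2 B=load:t3 [load-bound]
step 4: L[4]=7 C[3]=8 → dur=8, Σ=38 | A=load:t4 B=compute:t3 [compute-bound]
step 5: L[5]=7 C[4]=6 → dur=7, Σ=45 | A=compute:t4 B=load:t5 [load-bound]
step 6: L[6]=2 C[5]=6 → dur=6, Σ=51 | A=load:t6 B=compute:t5 [compute-bound]
step 7: L[7]=6 C[6]=7 → dur=7, Σ=58 | A=compute:t6 B=load:t7 [compute-bound]
step 8: L[8]=5 C[7]=8 → dur=8, Σ=66 | A=load:t8 B=compute:t7 [compute-bound]
step 9: C[8]=4 → dur=4, Σ=70 | A=compute:t8 B=idle [compute-only]

step 2: A=load:t2 B=compute:t1 [compute-bound]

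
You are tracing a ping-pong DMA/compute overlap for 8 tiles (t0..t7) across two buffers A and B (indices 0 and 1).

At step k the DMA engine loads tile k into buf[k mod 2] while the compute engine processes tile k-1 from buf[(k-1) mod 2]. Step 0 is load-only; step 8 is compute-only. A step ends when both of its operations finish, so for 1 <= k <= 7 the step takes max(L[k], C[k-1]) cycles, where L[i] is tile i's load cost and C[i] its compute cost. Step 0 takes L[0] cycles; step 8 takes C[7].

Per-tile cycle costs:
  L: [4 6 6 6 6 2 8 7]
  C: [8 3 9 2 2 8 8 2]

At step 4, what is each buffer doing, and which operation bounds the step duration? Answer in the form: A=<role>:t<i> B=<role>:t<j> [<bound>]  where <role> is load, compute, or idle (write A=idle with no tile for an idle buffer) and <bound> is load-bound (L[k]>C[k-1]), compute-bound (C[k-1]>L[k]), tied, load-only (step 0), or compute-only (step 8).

step 0: L[0]=4 → dur=4, Σ=4 | A=load:t0 B=idle [load-only]
step 1: L[1]=6 C[0]=8 → dur=8, Σ=12 | A=compute:t0 B=load:t1 [compute-bound]
step 2: L[2]=6 C[1]=3 → dur=6, Σ=18 | A=load:t2 B=compute:t1 [load-bound]
step 3: L[3]=6 C[2]=9 → dur=9, Σ=27 | A=compute:t2 B=load:t3 [compute-bound]
step 4: L[4]=6 C[3]=2 → dur=6, Σ=33 | A=load:t4 B=compute:t3 [load-bound]
step 5: L[5]=2 C[4]=2 → dur=2, Σ=35 | A=compute:t4 B=load:t5 [tied]
step 6: L[6]=8 C[5]=8 → dur=8, Σ=43 | A=load:t6 B=compute:t5 [tied]
step 7: L[7]=7 C[6]=8 → dur=8, Σ=51 | A=compute:t6 B=load:t7 [compute-bound]
step 8: C[7]=2 → dur=2, Σ=53 | A=idle B=compute:t7 [compute-only]

step 4: A=load:t4 B=compute:t3 [load-bound]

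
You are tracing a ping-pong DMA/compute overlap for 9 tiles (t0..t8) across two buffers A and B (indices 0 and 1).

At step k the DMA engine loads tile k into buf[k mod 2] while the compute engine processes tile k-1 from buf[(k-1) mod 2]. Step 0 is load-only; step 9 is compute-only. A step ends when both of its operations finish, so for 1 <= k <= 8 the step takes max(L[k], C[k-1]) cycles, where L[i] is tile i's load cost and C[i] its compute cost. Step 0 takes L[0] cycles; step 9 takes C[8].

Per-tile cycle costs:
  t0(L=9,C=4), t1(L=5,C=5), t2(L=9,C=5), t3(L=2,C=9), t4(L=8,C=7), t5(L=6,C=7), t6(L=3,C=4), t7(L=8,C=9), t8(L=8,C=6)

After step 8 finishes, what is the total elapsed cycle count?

end_cycle[8] = 68

  0. 9=9c; end=9; A:t0 B:-
  1. max(5,4)=5c; end=14; A:t0 B:t1
  2. max(9,5)=9c; end=23; A:t2 B:t1
  3. max(2,5)=5c; end=28; A:t2 B:t3
  4. max(8,9)=9c; end=37; A:t4 B:t3
  5. max(6,7)=7c; end=44; A:t4 B:t5
  6. max(3,7)=7c; end=51; A:t6 B:t5
  7. max(8,4)=8c; end=59; A:t6 B:t7
  8. max(8,9)=9c; end=68; A:t8 B:t7
  9. 6=6c; end=74; A:t8 B:t7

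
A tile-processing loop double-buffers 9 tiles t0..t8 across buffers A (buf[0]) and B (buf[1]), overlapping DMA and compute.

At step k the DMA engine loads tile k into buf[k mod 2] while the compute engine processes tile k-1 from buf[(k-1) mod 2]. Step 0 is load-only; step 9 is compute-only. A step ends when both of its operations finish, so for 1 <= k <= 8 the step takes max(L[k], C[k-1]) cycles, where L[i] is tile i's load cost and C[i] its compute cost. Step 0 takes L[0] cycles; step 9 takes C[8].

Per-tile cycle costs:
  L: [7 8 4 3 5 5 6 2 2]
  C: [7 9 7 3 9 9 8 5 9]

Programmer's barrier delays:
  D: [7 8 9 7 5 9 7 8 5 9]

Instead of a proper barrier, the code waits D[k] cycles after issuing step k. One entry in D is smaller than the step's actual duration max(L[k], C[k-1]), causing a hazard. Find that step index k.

[0] required=L[0]=7=7 vs D=7 ok
[1] required=max(L[1]=8,C[0]=7)=8 vs D=8 ok
[2] required=max(L[2]=4,C[1]=9)=9 vs D=9 ok
[3] required=max(L[3]=3,C[2]=7)=7 vs D=7 ok
[4] required=max(L[4]=5,C[3]=3)=5 vs D=5 ok
[5] required=max(L[5]=5,C[4]=9)=9 vs D=9 ok
[6] required=max(L[6]=6,C[5]=9)=9 vs D=7 SHORT
[7] required=max(L[7]=2,C[6]=8)=8 vs D=8 ok
[8] required=max(L[8]=2,C[7]=5)=5 vs D=5 ok
[9] required=C[8]=9=9 vs D=9 ok

hazard at step 6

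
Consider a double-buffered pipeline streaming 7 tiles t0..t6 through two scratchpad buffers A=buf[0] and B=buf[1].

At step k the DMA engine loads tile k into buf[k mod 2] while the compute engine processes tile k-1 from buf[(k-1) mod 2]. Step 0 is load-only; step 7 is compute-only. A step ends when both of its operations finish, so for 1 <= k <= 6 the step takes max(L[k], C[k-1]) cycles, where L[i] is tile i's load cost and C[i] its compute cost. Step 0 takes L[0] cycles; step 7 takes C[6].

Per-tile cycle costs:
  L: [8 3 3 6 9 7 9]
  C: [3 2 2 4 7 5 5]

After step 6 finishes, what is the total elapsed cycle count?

end_cycle[6] = 45

step 0: L[0]=8 → dur=8, Σ=8 | A=load:t0 B=idle [load-only]
step 1: L[1]=3 C[0]=3 → dur=3, Σ=11 | A=compute:t0 B=load:t1 [tied]
step 2: L[2]=3 C[1]=2 → dur=3, Σ=14 | A=load:t2 B=compute:t1 [load-bound]
step 3: L[3]=6 C[2]=2 → dur=6, Σ=20 | A=compute:t2 B=load:t3 [load-bound]
step 4: L[4]=9 C[3]=4 → dur=9, Σ=29 | A=load:t4 B=compute:t3 [load-bound]
step 5: L[5]=7 C[4]=7 → dur=7, Σ=36 | A=compute:t4 B=load:t5 [tied]
step 6: L[6]=9 C[5]=5 → dur=9, Σ=45 | A=load:t6 B=compute:t5 [load-bound]
step 7: C[6]=5 → dur=5, Σ=50 | A=compute:t6 B=idle [compute-only]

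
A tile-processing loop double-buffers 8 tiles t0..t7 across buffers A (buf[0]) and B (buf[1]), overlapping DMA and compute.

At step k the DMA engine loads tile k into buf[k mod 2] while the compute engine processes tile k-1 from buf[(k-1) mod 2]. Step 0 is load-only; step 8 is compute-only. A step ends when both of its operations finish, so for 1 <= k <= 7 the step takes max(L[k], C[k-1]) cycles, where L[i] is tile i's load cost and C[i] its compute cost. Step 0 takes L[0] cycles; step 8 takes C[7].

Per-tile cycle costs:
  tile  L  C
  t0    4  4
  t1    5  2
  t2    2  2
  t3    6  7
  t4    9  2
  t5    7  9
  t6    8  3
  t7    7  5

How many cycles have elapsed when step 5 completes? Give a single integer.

  0. 4=4c; end=4; A:t0 B:-
  1. max(5,4)=5c; end=9; A:t0 B:t1
  2. max(2,2)=2c; end=11; A:t2 B:t1
  3. max(6,2)=6c; end=17; A:t2 B:t3
  4. max(9,7)=9c; end=26; A:t4 B:t3
  5. max(7,2)=7c; end=33; A:t4 B:t5
  6. max(8,9)=9c; end=42; A:t6 B:t5
  7. max(7,3)=7c; end=49; A:t6 B:t7
  8. 5=5c; end=54; A:t6 B:t7

end_cycle[5] = 33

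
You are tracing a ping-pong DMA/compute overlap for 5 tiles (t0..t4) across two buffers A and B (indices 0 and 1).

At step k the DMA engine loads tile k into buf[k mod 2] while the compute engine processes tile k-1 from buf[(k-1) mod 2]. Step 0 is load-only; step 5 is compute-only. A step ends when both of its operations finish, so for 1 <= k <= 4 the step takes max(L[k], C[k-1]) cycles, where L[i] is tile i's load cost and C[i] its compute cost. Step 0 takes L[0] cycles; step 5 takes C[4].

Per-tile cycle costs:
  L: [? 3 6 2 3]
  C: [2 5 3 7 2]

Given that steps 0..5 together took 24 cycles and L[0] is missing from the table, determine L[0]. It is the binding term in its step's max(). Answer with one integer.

L[0] = 3

step 0 | dur = L[0]=? = L[0]  (unknown; binding)
step 1 | dur = max(L[1]=3, C[0]=2) = 3
step 2 | dur = max(L[2]=6, C[1]=5) = 6
step 3 | dur = max(L[3]=2, C[2]=3) = 3
step 4 | dur = max(L[4]=3, C[3]=7) = 7
step 5 | dur = C[4]=2 = 2
sum of known step durations = 21
dur[0] = total - known = 24 - 21 = 3
L[0] is the binding max in step 0, so L[0] = dur[0] = 3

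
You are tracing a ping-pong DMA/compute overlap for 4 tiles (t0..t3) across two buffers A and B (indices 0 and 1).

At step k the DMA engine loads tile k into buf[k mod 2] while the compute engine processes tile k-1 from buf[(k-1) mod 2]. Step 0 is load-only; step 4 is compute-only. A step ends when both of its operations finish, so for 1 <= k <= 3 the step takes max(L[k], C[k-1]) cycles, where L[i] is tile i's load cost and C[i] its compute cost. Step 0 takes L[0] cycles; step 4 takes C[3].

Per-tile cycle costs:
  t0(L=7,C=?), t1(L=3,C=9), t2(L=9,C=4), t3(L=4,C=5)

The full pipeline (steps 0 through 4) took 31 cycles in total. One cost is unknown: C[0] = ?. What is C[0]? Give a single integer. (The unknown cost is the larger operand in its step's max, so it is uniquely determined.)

C[0] = 6

step 0 → dur = L[0]=7 = 7
step 1 → dur = max(L[1]=3, C[0]=?) = C[0]  (unknown; binding)
step 2 → dur = max(L[2]=9, C[1]=9) = 9
step 3 → dur = max(L[3]=4, C[2]=4) = 4
step 4 → dur = C[3]=5 = 5
sum of known step durations = 25
dur[1] = total - known = 31 - 25 = 6
C[0] is the binding max in step 1, so C[0] = dur[1] = 6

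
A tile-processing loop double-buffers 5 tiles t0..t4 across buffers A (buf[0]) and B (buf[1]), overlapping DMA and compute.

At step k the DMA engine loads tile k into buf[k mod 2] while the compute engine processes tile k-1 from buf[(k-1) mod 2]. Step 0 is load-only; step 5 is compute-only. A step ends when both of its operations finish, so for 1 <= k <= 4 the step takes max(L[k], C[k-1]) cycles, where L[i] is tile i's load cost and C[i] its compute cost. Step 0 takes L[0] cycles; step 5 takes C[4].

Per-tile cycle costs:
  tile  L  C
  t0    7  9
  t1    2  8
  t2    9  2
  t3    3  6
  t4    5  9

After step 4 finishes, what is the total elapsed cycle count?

end_cycle[4] = 34

[0] DMA t0→A (7c) ∥ CU idle ⇒ 7c, clock 7
[1] DMA t1→B (2c) ∥ CU A:t0 (9c) ⇒ 9c, clock 16
[2] DMA t2→A (9c) ∥ CU B:t1 (8c) ⇒ 9c, clock 25
[3] DMA t3→B (3c) ∥ CU A:t2 (2c) ⇒ 3c, clock 28
[4] DMA t4→A (5c) ∥ CU B:t3 (6c) ⇒ 6c, clock 34
[5] DMA idle ∥ CU A:t4 (9c) ⇒ 9c, clock 43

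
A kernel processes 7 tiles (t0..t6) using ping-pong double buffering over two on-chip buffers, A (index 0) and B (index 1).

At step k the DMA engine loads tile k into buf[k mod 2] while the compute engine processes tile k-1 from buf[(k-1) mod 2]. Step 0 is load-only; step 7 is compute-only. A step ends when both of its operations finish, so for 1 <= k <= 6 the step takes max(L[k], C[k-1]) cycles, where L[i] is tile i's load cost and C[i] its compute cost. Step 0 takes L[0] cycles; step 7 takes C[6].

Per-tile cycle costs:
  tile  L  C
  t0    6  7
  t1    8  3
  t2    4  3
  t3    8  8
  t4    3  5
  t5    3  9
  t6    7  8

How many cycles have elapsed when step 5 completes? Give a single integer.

[0] DMA t0→A (6c) ∥ CU idle ⇒ 6c, clock 6
[1] DMA t1→B (8c) ∥ CU A:t0 (7c) ⇒ 8c, clock 14
[2] DMA t2→A (4c) ∥ CU B:t1 (3c) ⇒ 4c, clock 18
[3] DMA t3→B (8c) ∥ CU A:t2 (3c) ⇒ 8c, clock 26
[4] DMA t4→A (3c) ∥ CU B:t3 (8c) ⇒ 8c, clock 34
[5] DMA t5→B (3c) ∥ CU A:t4 (5c) ⇒ 5c, clock 39
[6] DMA t6→A (7c) ∥ CU B:t5 (9c) ⇒ 9c, clock 48
[7] DMA idle ∥ CU A:t6 (8c) ⇒ 8c, clock 56

end_cycle[5] = 39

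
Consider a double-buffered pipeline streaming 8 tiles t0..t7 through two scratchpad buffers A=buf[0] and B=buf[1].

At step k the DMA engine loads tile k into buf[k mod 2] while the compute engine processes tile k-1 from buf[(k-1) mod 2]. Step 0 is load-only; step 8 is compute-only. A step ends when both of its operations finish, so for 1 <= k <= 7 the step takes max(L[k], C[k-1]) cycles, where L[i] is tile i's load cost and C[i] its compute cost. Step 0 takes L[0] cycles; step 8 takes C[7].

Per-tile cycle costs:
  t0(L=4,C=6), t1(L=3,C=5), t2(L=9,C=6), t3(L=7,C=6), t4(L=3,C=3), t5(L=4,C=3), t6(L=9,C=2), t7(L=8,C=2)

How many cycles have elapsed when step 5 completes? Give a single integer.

end_cycle[5] = 36

[0] DMA t0→A (4c) ∥ CU idle ⇒ 4c, clock 4
[1] DMA t1→B (3c) ∥ CU A:t0 (6c) ⇒ 6c, clock 10
[2] DMA t2→A (9c) ∥ CU B:t1 (5c) ⇒ 9c, clock 19
[3] DMA t3→B (7c) ∥ CU A:t2 (6c) ⇒ 7c, clock 26
[4] DMA t4→A (3c) ∥ CU B:t3 (6c) ⇒ 6c, clock 32
[5] DMA t5→B (4c) ∥ CU A:t4 (3c) ⇒ 4c, clock 36
[6] DMA t6→A (9c) ∥ CU B:t5 (3c) ⇒ 9c, clock 45
[7] DMA t7→B (8c) ∥ CU A:t6 (2c) ⇒ 8c, clock 53
[8] DMA idle ∥ CU B:t7 (2c) ⇒ 2c, clock 55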